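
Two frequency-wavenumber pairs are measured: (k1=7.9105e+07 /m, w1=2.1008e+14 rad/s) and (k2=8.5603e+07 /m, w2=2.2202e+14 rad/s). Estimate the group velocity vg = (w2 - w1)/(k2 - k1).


vg = (w2 - w1) / (k2 - k1)
= (2.2202e+14 - 2.1008e+14) / (8.5603e+07 - 7.9105e+07)
= 1.1940e+13 / 6.4980e+06
= 1.8375e+06 m/s

1.8375e+06


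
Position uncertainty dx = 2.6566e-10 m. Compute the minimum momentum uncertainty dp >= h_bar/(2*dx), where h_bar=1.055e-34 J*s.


dp = h_bar / (2 * dx)
= 1.055e-34 / (2 * 2.6566e-10)
= 1.055e-34 / 5.3132e-10
= 1.9856e-25 kg*m/s

1.9856e-25


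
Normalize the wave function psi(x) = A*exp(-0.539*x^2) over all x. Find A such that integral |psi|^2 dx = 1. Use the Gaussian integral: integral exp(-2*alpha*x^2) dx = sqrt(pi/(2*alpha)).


integral |psi|^2 dx = A^2 * sqrt(pi/(2*alpha)) = 1
A^2 = sqrt(2*alpha/pi)
= sqrt(2 * 0.539 / pi)
= 0.58578
A = sqrt(0.58578)
= 0.7654

0.7654


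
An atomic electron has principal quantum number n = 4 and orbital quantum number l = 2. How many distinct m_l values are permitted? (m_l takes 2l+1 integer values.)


m_l ranges from -l to +l in integer steps
So m_l goes from -2 to +2
Count = 2l + 1 = 2*2 + 1
= 5

5


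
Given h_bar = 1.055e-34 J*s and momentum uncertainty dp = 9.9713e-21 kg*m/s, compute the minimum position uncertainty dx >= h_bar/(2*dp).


dx = h_bar / (2 * dp)
= 1.055e-34 / (2 * 9.9713e-21)
= 1.055e-34 / 1.9943e-20
= 5.2902e-15 m

5.2902e-15


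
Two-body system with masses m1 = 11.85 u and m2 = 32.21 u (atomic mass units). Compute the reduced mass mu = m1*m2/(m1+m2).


mu = m1 * m2 / (m1 + m2)
= 11.85 * 32.21 / (11.85 + 32.21)
= 381.6885 / 44.06
= 8.6629 u

8.6629


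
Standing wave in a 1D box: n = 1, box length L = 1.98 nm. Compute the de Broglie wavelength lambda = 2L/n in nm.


lambda = 2L / n
= 2 * 1.98 / 1
= 3.96 / 1
= 3.96 nm

3.96


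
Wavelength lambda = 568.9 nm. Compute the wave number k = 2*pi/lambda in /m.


k = 2 * pi / lambda
= 6.2832 / (568.9e-9)
= 6.2832 / 5.6890e-07
= 1.1044e+07 /m

1.1044e+07


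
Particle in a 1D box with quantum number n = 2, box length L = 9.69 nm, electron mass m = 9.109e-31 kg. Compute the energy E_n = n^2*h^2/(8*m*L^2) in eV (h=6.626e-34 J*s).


E = n^2 * h^2 / (8 * m * L^2)
= 2^2 * (6.626e-34)^2 / (8 * 9.109e-31 * (9.69e-9)^2)
= 4 * 4.3904e-67 / (8 * 9.109e-31 * 9.3896e-17)
= 2.5666e-21 J
= 0.016 eV

0.016


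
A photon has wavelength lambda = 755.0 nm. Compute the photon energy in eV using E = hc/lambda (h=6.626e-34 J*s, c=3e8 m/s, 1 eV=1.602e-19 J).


E = hc / lambda
= (6.626e-34)(3e8) / (755.0e-9)
= 1.9878e-25 / 7.5500e-07
= 2.6328e-19 J
Converting to eV: 2.6328e-19 / 1.602e-19
= 1.6435 eV

1.6435


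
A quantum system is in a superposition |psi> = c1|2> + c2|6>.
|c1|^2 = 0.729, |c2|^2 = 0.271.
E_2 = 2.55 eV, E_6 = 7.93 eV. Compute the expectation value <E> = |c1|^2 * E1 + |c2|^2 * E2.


<E> = |c1|^2 * E1 + |c2|^2 * E2
= 0.729 * 2.55 + 0.271 * 7.93
= 1.8589 + 2.149
= 4.008 eV

4.008


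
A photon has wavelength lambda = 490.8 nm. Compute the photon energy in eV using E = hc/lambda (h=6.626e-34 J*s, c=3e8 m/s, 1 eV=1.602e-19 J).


E = hc / lambda
= (6.626e-34)(3e8) / (490.8e-9)
= 1.9878e-25 / 4.9080e-07
= 4.0501e-19 J
Converting to eV: 4.0501e-19 / 1.602e-19
= 2.5282 eV

2.5282


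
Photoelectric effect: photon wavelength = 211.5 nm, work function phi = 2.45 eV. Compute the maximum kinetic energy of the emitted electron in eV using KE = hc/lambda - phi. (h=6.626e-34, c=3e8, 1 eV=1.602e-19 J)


E_photon = hc / lambda
= (6.626e-34)(3e8) / (211.5e-9)
= 9.3986e-19 J
= 5.8668 eV
KE = E_photon - phi
= 5.8668 - 2.45
= 3.4168 eV

3.4168


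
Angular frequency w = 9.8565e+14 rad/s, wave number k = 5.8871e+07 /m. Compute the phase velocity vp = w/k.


vp = w / k
= 9.8565e+14 / 5.8871e+07
= 1.6743e+07 m/s

1.6743e+07


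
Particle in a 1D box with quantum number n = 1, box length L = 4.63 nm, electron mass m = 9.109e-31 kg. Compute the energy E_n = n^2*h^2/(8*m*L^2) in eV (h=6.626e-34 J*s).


E = n^2 * h^2 / (8 * m * L^2)
= 1^2 * (6.626e-34)^2 / (8 * 9.109e-31 * (4.63e-9)^2)
= 1 * 4.3904e-67 / (8 * 9.109e-31 * 2.1437e-17)
= 2.8105e-21 J
= 0.0175 eV

0.0175


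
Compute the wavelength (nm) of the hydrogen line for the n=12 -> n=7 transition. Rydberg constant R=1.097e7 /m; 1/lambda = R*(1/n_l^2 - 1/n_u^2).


1/lambda = R * (1/n_l^2 - 1/n_u^2)
= 1.097e7 * (1/7^2 - 1/12^2)
= 1.097e7 * (0.020408 - 0.006944)
= 1.097e7 * 0.013464
= 1.4770e+05 /m
lambda = 1 / 1.4770e+05 = 6770.6184 nm

6770.6184


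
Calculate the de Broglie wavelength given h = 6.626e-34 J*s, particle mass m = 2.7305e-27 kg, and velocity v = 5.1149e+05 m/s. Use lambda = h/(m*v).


lambda = h / (m * v)
= 6.626e-34 / (2.7305e-27 * 5.1149e+05)
= 6.626e-34 / 1.3966e-21
= 4.7443e-13 m

4.7443e-13


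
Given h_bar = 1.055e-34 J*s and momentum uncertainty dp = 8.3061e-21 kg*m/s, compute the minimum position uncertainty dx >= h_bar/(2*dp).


dx = h_bar / (2 * dp)
= 1.055e-34 / (2 * 8.3061e-21)
= 1.055e-34 / 1.6612e-20
= 6.3508e-15 m

6.3508e-15


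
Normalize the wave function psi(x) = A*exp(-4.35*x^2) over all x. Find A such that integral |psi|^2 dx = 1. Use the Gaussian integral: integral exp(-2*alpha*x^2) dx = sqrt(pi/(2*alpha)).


integral |psi|^2 dx = A^2 * sqrt(pi/(2*alpha)) = 1
A^2 = sqrt(2*alpha/pi)
= sqrt(2 * 4.35 / pi)
= 1.66412
A = sqrt(1.66412)
= 1.29

1.29


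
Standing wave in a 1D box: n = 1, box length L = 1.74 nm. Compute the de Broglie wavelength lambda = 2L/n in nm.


lambda = 2L / n
= 2 * 1.74 / 1
= 3.48 / 1
= 3.48 nm

3.48


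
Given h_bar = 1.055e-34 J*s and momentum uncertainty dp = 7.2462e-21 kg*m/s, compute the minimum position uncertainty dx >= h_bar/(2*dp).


dx = h_bar / (2 * dp)
= 1.055e-34 / (2 * 7.2462e-21)
= 1.055e-34 / 1.4492e-20
= 7.2797e-15 m

7.2797e-15


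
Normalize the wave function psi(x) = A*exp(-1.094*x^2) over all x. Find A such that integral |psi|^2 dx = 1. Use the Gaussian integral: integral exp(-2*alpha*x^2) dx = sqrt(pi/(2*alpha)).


integral |psi|^2 dx = A^2 * sqrt(pi/(2*alpha)) = 1
A^2 = sqrt(2*alpha/pi)
= sqrt(2 * 1.094 / pi)
= 0.834543
A = sqrt(0.834543)
= 0.9135

0.9135


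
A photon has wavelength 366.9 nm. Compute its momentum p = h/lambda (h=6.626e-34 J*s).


p = h / lambda
= 6.626e-34 / (366.9e-9)
= 6.626e-34 / 3.6690e-07
= 1.8059e-27 kg*m/s

1.8059e-27


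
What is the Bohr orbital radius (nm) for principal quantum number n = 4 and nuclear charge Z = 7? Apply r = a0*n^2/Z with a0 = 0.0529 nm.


r = a0 * n^2 / Z
= 0.0529 * 4^2 / 7
= 0.0529 * 16 / 7
= 0.1209 nm

0.1209


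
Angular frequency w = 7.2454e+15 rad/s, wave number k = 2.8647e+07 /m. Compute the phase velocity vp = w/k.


vp = w / k
= 7.2454e+15 / 2.8647e+07
= 2.5292e+08 m/s

2.5292e+08


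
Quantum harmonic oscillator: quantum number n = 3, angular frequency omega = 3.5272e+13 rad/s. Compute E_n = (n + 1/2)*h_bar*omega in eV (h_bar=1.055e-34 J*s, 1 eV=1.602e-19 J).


E = (n + 1/2) * h_bar * omega
= (3 + 0.5) * 1.055e-34 * 3.5272e+13
= 3.5 * 3.7212e-21
= 1.3024e-20 J
= 0.0813 eV

0.0813


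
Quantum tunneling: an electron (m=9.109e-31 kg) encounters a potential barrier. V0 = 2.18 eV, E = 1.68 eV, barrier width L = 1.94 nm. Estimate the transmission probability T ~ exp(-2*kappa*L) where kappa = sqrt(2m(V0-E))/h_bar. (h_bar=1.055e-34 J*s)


V0 - E = 0.5 eV = 8.0100e-20 J
kappa = sqrt(2 * m * (V0-E)) / h_bar
= sqrt(2 * 9.109e-31 * 8.0100e-20) / 1.055e-34
= 3.6209e+09 /m
2*kappa*L = 2 * 3.6209e+09 * 1.94e-9
= 14.049
T = exp(-14.049) = 7.917542e-07

7.917542e-07


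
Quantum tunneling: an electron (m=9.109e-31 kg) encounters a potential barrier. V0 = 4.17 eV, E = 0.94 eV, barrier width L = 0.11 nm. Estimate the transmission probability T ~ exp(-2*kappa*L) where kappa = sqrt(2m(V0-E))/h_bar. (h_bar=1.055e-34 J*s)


V0 - E = 3.23 eV = 5.1745e-19 J
kappa = sqrt(2 * m * (V0-E)) / h_bar
= sqrt(2 * 9.109e-31 * 5.1745e-19) / 1.055e-34
= 9.2030e+09 /m
2*kappa*L = 2 * 9.2030e+09 * 0.11e-9
= 2.0247
T = exp(-2.0247) = 1.320381e-01

1.320381e-01


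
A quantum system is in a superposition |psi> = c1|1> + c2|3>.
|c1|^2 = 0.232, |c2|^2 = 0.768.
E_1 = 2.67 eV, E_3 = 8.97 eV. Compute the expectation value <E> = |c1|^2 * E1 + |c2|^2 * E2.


<E> = |c1|^2 * E1 + |c2|^2 * E2
= 0.232 * 2.67 + 0.768 * 8.97
= 0.6194 + 6.889
= 7.5084 eV

7.5084


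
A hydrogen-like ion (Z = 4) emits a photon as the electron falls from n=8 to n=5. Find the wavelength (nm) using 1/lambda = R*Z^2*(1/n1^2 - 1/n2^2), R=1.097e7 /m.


1/lambda = R * Z^2 * (1/n1^2 - 1/n2^2)
= 1.097e7 * 4^2 * (1/5^2 - 1/8^2)
= 1.097e7 * 16 * (0.04 - 0.015625)
= 4.2783e+06 /m
lambda = 1 / 4.2783e+06
= 233.7377 nm

233.7377


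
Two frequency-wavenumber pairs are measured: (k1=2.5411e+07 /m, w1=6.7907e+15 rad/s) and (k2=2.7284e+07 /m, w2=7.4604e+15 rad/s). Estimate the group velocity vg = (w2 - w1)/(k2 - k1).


vg = (w2 - w1) / (k2 - k1)
= (7.4604e+15 - 6.7907e+15) / (2.7284e+07 - 2.5411e+07)
= 6.6970e+14 / 1.8730e+06
= 3.5755e+08 m/s

3.5755e+08


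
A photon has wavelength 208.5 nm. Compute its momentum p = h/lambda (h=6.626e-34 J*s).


p = h / lambda
= 6.626e-34 / (208.5e-9)
= 6.626e-34 / 2.0850e-07
= 3.1779e-27 kg*m/s

3.1779e-27


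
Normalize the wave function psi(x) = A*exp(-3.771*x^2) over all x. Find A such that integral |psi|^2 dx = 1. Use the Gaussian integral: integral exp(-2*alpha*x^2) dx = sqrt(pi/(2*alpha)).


integral |psi|^2 dx = A^2 * sqrt(pi/(2*alpha)) = 1
A^2 = sqrt(2*alpha/pi)
= sqrt(2 * 3.771 / pi)
= 1.549417
A = sqrt(1.549417)
= 1.2448

1.2448


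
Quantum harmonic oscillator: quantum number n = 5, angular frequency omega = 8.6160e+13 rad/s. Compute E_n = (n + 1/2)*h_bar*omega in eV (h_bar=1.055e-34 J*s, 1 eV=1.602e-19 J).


E = (n + 1/2) * h_bar * omega
= (5 + 0.5) * 1.055e-34 * 8.6160e+13
= 5.5 * 9.0899e-21
= 4.9994e-20 J
= 0.3121 eV

0.3121


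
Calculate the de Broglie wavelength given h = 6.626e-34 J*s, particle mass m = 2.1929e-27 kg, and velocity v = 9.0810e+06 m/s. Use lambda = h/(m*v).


lambda = h / (m * v)
= 6.626e-34 / (2.1929e-27 * 9.0810e+06)
= 6.626e-34 / 1.9914e-20
= 3.3274e-14 m

3.3274e-14


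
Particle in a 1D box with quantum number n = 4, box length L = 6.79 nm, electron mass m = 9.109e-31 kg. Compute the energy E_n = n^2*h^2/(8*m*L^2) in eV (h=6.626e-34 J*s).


E = n^2 * h^2 / (8 * m * L^2)
= 4^2 * (6.626e-34)^2 / (8 * 9.109e-31 * (6.79e-9)^2)
= 16 * 4.3904e-67 / (8 * 9.109e-31 * 4.6104e-17)
= 2.0908e-20 J
= 0.1305 eV

0.1305


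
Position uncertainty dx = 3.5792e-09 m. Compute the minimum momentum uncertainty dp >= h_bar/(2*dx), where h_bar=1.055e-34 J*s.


dp = h_bar / (2 * dx)
= 1.055e-34 / (2 * 3.5792e-09)
= 1.055e-34 / 7.1584e-09
= 1.4738e-26 kg*m/s

1.4738e-26


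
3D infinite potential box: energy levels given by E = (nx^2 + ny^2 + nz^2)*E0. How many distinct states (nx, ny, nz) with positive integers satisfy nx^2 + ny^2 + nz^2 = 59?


Enumerate all (nx, ny, nz) with nx^2 + ny^2 + nz^2 = 59:
(1,3,7)
(1,7,3)
(3,1,7)
(3,5,5)
(3,7,1)
(5,3,5)
(5,5,3)
(7,1,3)
(7,3,1)
Total degeneracy = 9

9


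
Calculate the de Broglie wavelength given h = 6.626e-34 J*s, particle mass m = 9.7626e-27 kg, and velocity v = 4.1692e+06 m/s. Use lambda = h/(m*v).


lambda = h / (m * v)
= 6.626e-34 / (9.7626e-27 * 4.1692e+06)
= 6.626e-34 / 4.0702e-20
= 1.6279e-14 m

1.6279e-14


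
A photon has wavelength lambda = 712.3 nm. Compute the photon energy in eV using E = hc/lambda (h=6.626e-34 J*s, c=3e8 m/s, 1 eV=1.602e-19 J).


E = hc / lambda
= (6.626e-34)(3e8) / (712.3e-9)
= 1.9878e-25 / 7.1230e-07
= 2.7907e-19 J
Converting to eV: 2.7907e-19 / 1.602e-19
= 1.742 eV

1.742


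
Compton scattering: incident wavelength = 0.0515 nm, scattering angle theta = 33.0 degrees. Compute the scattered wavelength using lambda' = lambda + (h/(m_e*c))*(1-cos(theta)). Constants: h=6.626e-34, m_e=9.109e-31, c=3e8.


Compton wavelength: h/(m_e*c) = 2.4247e-12 m
d_lambda = 2.4247e-12 * (1 - cos(33.0 deg))
= 2.4247e-12 * 0.161329
= 3.9118e-13 m = 0.000391 nm
lambda' = 0.0515 + 0.000391
= 0.051891 nm

0.051891


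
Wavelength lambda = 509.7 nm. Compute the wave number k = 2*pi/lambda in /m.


k = 2 * pi / lambda
= 6.2832 / (509.7e-9)
= 6.2832 / 5.0970e-07
= 1.2327e+07 /m

1.2327e+07


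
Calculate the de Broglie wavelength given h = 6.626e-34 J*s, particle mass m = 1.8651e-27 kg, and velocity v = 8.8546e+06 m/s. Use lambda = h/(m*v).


lambda = h / (m * v)
= 6.626e-34 / (1.8651e-27 * 8.8546e+06)
= 6.626e-34 / 1.6515e-20
= 4.0122e-14 m

4.0122e-14


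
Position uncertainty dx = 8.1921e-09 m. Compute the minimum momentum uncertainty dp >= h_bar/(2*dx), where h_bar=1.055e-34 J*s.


dp = h_bar / (2 * dx)
= 1.055e-34 / (2 * 8.1921e-09)
= 1.055e-34 / 1.6384e-08
= 6.4391e-27 kg*m/s

6.4391e-27


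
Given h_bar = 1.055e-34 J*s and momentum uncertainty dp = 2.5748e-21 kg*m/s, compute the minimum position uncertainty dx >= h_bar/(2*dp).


dx = h_bar / (2 * dp)
= 1.055e-34 / (2 * 2.5748e-21)
= 1.055e-34 / 5.1496e-21
= 2.0487e-14 m

2.0487e-14


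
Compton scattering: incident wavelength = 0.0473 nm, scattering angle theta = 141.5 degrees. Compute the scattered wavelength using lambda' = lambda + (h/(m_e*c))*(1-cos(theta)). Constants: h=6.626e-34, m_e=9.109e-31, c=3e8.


Compton wavelength: h/(m_e*c) = 2.4247e-12 m
d_lambda = 2.4247e-12 * (1 - cos(141.5 deg))
= 2.4247e-12 * 1.782608
= 4.3223e-12 m = 0.004322 nm
lambda' = 0.0473 + 0.004322
= 0.051622 nm

0.051622


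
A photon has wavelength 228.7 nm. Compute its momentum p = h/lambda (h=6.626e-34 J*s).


p = h / lambda
= 6.626e-34 / (228.7e-9)
= 6.626e-34 / 2.2870e-07
= 2.8972e-27 kg*m/s

2.8972e-27


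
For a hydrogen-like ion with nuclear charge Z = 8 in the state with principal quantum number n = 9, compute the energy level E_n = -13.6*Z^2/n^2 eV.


E_n = -13.6 * Z^2 / n^2
= -13.6 * 8^2 / 9^2
= -13.6 * 64 / 81
= -10.7457 eV

-10.7457


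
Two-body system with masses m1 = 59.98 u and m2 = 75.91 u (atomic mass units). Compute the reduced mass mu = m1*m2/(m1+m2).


mu = m1 * m2 / (m1 + m2)
= 59.98 * 75.91 / (59.98 + 75.91)
= 4553.0818 / 135.89
= 33.5056 u

33.5056


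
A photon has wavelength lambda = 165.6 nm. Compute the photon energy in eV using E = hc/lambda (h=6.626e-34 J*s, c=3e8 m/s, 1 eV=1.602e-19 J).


E = hc / lambda
= (6.626e-34)(3e8) / (165.6e-9)
= 1.9878e-25 / 1.6560e-07
= 1.2004e-18 J
Converting to eV: 1.2004e-18 / 1.602e-19
= 7.4929 eV

7.4929


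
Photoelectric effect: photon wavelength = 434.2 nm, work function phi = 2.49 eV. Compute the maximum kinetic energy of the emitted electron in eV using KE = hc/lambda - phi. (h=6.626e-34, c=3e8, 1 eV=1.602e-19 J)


E_photon = hc / lambda
= (6.626e-34)(3e8) / (434.2e-9)
= 4.5781e-19 J
= 2.8577 eV
KE = E_photon - phi
= 2.8577 - 2.49
= 0.3677 eV

0.3677


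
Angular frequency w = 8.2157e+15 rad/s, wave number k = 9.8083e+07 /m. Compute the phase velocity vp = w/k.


vp = w / k
= 8.2157e+15 / 9.8083e+07
= 8.3763e+07 m/s

8.3763e+07


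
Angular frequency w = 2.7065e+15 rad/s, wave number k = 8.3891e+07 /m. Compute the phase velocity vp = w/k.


vp = w / k
= 2.7065e+15 / 8.3891e+07
= 3.2262e+07 m/s

3.2262e+07


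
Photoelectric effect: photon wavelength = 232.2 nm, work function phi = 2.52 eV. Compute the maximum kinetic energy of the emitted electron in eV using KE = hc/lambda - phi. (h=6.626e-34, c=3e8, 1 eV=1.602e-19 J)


E_photon = hc / lambda
= (6.626e-34)(3e8) / (232.2e-9)
= 8.5607e-19 J
= 5.3438 eV
KE = E_photon - phi
= 5.3438 - 2.52
= 2.8238 eV

2.8238


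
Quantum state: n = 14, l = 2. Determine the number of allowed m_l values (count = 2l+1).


m_l ranges from -l to +l in integer steps
So m_l goes from -2 to +2
Count = 2l + 1 = 2*2 + 1
= 5

5


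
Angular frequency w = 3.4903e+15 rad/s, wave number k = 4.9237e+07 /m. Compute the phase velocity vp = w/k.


vp = w / k
= 3.4903e+15 / 4.9237e+07
= 7.0888e+07 m/s

7.0888e+07


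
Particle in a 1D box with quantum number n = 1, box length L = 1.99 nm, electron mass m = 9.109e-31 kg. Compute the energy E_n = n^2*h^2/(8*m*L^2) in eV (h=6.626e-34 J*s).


E = n^2 * h^2 / (8 * m * L^2)
= 1^2 * (6.626e-34)^2 / (8 * 9.109e-31 * (1.99e-9)^2)
= 1 * 4.3904e-67 / (8 * 9.109e-31 * 3.9601e-18)
= 1.5214e-20 J
= 0.095 eV

0.095


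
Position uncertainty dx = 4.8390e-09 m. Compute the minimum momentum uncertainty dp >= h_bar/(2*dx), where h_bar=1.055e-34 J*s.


dp = h_bar / (2 * dx)
= 1.055e-34 / (2 * 4.8390e-09)
= 1.055e-34 / 9.6780e-09
= 1.0901e-26 kg*m/s

1.0901e-26


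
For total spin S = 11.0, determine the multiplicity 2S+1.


Spin multiplicity = 2S + 1
= 2 * 11.0 + 1
= 22.0 + 1
= 23

23


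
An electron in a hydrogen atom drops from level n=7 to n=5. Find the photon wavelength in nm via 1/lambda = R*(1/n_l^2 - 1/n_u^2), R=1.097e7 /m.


1/lambda = R * (1/n_l^2 - 1/n_u^2)
= 1.097e7 * (1/5^2 - 1/7^2)
= 1.097e7 * (0.04 - 0.020408)
= 1.097e7 * 0.019592
= 2.1492e+05 /m
lambda = 1 / 2.1492e+05 = 4652.8411 nm

4652.8411


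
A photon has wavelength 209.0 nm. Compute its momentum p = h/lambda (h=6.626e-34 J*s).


p = h / lambda
= 6.626e-34 / (209.0e-9)
= 6.626e-34 / 2.0900e-07
= 3.1703e-27 kg*m/s

3.1703e-27


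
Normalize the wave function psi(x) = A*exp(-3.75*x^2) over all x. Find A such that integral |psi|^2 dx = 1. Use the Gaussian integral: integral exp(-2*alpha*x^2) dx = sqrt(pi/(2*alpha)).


integral |psi|^2 dx = A^2 * sqrt(pi/(2*alpha)) = 1
A^2 = sqrt(2*alpha/pi)
= sqrt(2 * 3.75 / pi)
= 1.545097
A = sqrt(1.545097)
= 1.243

1.243


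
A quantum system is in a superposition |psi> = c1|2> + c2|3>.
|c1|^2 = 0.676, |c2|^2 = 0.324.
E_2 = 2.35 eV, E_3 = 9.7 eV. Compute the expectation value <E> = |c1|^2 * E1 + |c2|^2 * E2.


<E> = |c1|^2 * E1 + |c2|^2 * E2
= 0.676 * 2.35 + 0.324 * 9.7
= 1.5886 + 3.1428
= 4.7314 eV

4.7314


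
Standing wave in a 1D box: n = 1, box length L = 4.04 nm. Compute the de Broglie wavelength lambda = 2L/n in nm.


lambda = 2L / n
= 2 * 4.04 / 1
= 8.08 / 1
= 8.08 nm

8.08


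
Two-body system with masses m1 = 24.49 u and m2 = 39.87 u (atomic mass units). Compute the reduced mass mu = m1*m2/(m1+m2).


mu = m1 * m2 / (m1 + m2)
= 24.49 * 39.87 / (24.49 + 39.87)
= 976.4163 / 64.36
= 15.1712 u

15.1712


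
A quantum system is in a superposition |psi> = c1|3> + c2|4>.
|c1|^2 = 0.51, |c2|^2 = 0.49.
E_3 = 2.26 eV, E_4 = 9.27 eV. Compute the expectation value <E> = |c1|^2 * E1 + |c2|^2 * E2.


<E> = |c1|^2 * E1 + |c2|^2 * E2
= 0.51 * 2.26 + 0.49 * 9.27
= 1.1526 + 4.5423
= 5.6949 eV

5.6949


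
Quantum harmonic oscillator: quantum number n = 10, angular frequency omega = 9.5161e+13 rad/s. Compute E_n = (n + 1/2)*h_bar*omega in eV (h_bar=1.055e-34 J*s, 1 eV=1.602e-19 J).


E = (n + 1/2) * h_bar * omega
= (10 + 0.5) * 1.055e-34 * 9.5161e+13
= 10.5 * 1.0039e-20
= 1.0541e-19 J
= 0.658 eV

0.658


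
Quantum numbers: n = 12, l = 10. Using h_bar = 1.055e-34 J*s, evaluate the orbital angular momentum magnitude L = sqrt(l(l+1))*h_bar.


L = sqrt(l*(l+1)) * h_bar
= sqrt(10 * 11) * 1.055e-34
= sqrt(110) * 1.055e-34
= 10.4881 * 1.055e-34
= 1.1065e-33 J*s

1.1065e-33


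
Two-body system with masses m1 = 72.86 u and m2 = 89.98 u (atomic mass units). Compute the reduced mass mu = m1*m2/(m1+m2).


mu = m1 * m2 / (m1 + m2)
= 72.86 * 89.98 / (72.86 + 89.98)
= 6555.9428 / 162.84
= 40.26 u

40.26


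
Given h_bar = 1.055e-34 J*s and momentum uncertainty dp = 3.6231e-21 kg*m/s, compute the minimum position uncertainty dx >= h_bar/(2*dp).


dx = h_bar / (2 * dp)
= 1.055e-34 / (2 * 3.6231e-21)
= 1.055e-34 / 7.2462e-21
= 1.4559e-14 m

1.4559e-14


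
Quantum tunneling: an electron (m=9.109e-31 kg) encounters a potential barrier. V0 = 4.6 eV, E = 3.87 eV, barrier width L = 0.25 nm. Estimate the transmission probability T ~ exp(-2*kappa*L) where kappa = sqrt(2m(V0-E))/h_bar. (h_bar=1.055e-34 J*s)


V0 - E = 0.73 eV = 1.1695e-19 J
kappa = sqrt(2 * m * (V0-E)) / h_bar
= sqrt(2 * 9.109e-31 * 1.1695e-19) / 1.055e-34
= 4.3751e+09 /m
2*kappa*L = 2 * 4.3751e+09 * 0.25e-9
= 2.1876
T = exp(-2.1876) = 1.121898e-01

1.121898e-01


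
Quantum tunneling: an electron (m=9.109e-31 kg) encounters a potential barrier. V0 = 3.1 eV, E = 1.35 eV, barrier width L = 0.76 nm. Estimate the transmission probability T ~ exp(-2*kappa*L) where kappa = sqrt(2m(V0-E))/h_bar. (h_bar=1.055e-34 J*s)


V0 - E = 1.75 eV = 2.8035e-19 J
kappa = sqrt(2 * m * (V0-E)) / h_bar
= sqrt(2 * 9.109e-31 * 2.8035e-19) / 1.055e-34
= 6.7740e+09 /m
2*kappa*L = 2 * 6.7740e+09 * 0.76e-9
= 10.2966
T = exp(-10.2966) = 3.374931e-05

3.374931e-05


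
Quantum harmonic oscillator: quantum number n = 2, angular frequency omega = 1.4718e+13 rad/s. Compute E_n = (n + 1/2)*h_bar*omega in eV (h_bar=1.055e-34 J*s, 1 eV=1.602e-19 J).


E = (n + 1/2) * h_bar * omega
= (2 + 0.5) * 1.055e-34 * 1.4718e+13
= 2.5 * 1.5527e-21
= 3.8819e-21 J
= 0.0242 eV

0.0242


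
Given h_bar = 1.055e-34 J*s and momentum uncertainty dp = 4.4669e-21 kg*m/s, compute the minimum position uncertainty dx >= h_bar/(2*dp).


dx = h_bar / (2 * dp)
= 1.055e-34 / (2 * 4.4669e-21)
= 1.055e-34 / 8.9338e-21
= 1.1809e-14 m

1.1809e-14


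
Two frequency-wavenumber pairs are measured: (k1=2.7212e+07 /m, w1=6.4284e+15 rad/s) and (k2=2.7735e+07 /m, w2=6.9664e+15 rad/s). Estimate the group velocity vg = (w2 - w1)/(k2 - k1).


vg = (w2 - w1) / (k2 - k1)
= (6.9664e+15 - 6.4284e+15) / (2.7735e+07 - 2.7212e+07)
= 5.3800e+14 / 5.2300e+05
= 1.0287e+09 m/s

1.0287e+09


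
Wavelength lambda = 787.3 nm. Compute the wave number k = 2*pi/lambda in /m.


k = 2 * pi / lambda
= 6.2832 / (787.3e-9)
= 6.2832 / 7.8730e-07
= 7.9807e+06 /m

7.9807e+06


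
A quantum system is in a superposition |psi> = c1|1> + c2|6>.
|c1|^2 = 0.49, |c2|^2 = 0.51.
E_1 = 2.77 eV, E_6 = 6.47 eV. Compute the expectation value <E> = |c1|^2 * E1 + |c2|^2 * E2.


<E> = |c1|^2 * E1 + |c2|^2 * E2
= 0.49 * 2.77 + 0.51 * 6.47
= 1.3573 + 3.2997
= 4.657 eV

4.657


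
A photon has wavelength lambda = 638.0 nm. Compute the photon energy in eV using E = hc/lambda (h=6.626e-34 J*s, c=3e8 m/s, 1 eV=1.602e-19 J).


E = hc / lambda
= (6.626e-34)(3e8) / (638.0e-9)
= 1.9878e-25 / 6.3800e-07
= 3.1157e-19 J
Converting to eV: 3.1157e-19 / 1.602e-19
= 1.9449 eV

1.9449


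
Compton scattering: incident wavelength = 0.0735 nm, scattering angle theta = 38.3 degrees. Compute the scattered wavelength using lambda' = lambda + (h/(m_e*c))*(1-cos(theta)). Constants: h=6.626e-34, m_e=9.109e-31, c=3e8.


Compton wavelength: h/(m_e*c) = 2.4247e-12 m
d_lambda = 2.4247e-12 * (1 - cos(38.3 deg))
= 2.4247e-12 * 0.215224
= 5.2185e-13 m = 0.000522 nm
lambda' = 0.0735 + 0.000522
= 0.074022 nm

0.074022


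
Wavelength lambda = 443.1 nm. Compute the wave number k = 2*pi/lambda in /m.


k = 2 * pi / lambda
= 6.2832 / (443.1e-9)
= 6.2832 / 4.4310e-07
= 1.4180e+07 /m

1.4180e+07


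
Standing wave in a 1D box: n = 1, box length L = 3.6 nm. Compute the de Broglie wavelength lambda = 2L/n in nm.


lambda = 2L / n
= 2 * 3.6 / 1
= 7.2 / 1
= 7.2 nm

7.2


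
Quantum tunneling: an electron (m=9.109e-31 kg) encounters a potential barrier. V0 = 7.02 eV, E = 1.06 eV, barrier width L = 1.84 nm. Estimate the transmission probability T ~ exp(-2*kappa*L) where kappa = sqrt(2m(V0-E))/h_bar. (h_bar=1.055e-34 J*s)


V0 - E = 5.96 eV = 9.5479e-19 J
kappa = sqrt(2 * m * (V0-E)) / h_bar
= sqrt(2 * 9.109e-31 * 9.5479e-19) / 1.055e-34
= 1.2501e+10 /m
2*kappa*L = 2 * 1.2501e+10 * 1.84e-9
= 46.0045
T = exp(-46.0045) = 1.048358e-20

1.048358e-20


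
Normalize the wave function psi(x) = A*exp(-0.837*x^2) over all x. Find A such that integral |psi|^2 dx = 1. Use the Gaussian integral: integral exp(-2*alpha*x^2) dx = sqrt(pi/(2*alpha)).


integral |psi|^2 dx = A^2 * sqrt(pi/(2*alpha)) = 1
A^2 = sqrt(2*alpha/pi)
= sqrt(2 * 0.837 / pi)
= 0.729966
A = sqrt(0.729966)
= 0.8544

0.8544


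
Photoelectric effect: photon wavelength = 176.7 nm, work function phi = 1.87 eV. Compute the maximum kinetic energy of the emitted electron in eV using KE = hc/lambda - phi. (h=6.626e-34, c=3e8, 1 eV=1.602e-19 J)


E_photon = hc / lambda
= (6.626e-34)(3e8) / (176.7e-9)
= 1.1250e-18 J
= 7.0222 eV
KE = E_photon - phi
= 7.0222 - 1.87
= 5.1522 eV

5.1522


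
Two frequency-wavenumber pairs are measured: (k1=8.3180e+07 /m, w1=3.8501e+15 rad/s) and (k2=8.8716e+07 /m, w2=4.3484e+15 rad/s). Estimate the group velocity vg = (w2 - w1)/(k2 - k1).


vg = (w2 - w1) / (k2 - k1)
= (4.3484e+15 - 3.8501e+15) / (8.8716e+07 - 8.3180e+07)
= 4.9830e+14 / 5.5360e+06
= 9.0011e+07 m/s

9.0011e+07


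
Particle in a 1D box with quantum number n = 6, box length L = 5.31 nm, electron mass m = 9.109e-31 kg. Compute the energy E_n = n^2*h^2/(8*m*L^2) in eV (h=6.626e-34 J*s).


E = n^2 * h^2 / (8 * m * L^2)
= 6^2 * (6.626e-34)^2 / (8 * 9.109e-31 * (5.31e-9)^2)
= 36 * 4.3904e-67 / (8 * 9.109e-31 * 2.8196e-17)
= 7.6923e-20 J
= 0.4802 eV

0.4802


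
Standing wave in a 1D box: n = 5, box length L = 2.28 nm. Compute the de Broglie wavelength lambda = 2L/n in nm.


lambda = 2L / n
= 2 * 2.28 / 5
= 4.56 / 5
= 0.912 nm

0.912


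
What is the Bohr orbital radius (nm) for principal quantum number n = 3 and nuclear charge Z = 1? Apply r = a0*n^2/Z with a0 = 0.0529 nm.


r = a0 * n^2 / Z
= 0.0529 * 3^2 / 1
= 0.0529 * 9 / 1
= 0.4761 nm

0.4761


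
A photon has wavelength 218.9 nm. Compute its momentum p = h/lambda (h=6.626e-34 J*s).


p = h / lambda
= 6.626e-34 / (218.9e-9)
= 6.626e-34 / 2.1890e-07
= 3.0270e-27 kg*m/s

3.0270e-27


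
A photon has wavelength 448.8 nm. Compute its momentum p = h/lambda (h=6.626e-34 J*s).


p = h / lambda
= 6.626e-34 / (448.8e-9)
= 6.626e-34 / 4.4880e-07
= 1.4764e-27 kg*m/s

1.4764e-27


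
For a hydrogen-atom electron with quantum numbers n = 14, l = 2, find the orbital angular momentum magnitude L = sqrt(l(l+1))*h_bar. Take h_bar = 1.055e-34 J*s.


L = sqrt(l*(l+1)) * h_bar
= sqrt(2 * 3) * 1.055e-34
= sqrt(6) * 1.055e-34
= 2.4495 * 1.055e-34
= 2.5842e-34 J*s

2.5842e-34


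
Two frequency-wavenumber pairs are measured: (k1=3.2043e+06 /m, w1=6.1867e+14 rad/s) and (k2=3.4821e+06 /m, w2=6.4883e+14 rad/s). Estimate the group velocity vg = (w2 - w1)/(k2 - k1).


vg = (w2 - w1) / (k2 - k1)
= (6.4883e+14 - 6.1867e+14) / (3.4821e+06 - 3.2043e+06)
= 3.0160e+13 / 2.7780e+05
= 1.0857e+08 m/s

1.0857e+08


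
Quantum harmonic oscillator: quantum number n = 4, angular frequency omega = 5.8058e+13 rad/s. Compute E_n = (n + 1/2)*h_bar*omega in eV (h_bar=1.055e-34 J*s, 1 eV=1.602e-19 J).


E = (n + 1/2) * h_bar * omega
= (4 + 0.5) * 1.055e-34 * 5.8058e+13
= 4.5 * 6.1251e-21
= 2.7563e-20 J
= 0.1721 eV

0.1721


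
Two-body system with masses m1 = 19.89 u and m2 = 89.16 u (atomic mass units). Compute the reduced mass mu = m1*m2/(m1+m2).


mu = m1 * m2 / (m1 + m2)
= 19.89 * 89.16 / (19.89 + 89.16)
= 1773.3924 / 109.05
= 16.2622 u

16.2622


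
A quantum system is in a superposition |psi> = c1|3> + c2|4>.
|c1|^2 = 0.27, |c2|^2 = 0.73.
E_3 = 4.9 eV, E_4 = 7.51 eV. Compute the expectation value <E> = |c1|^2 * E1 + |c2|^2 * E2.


<E> = |c1|^2 * E1 + |c2|^2 * E2
= 0.27 * 4.9 + 0.73 * 7.51
= 1.323 + 5.4823
= 6.8053 eV

6.8053


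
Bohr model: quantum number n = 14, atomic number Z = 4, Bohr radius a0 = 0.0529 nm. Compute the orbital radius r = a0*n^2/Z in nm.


r = a0 * n^2 / Z
= 0.0529 * 14^2 / 4
= 0.0529 * 196 / 4
= 2.5921 nm

2.5921


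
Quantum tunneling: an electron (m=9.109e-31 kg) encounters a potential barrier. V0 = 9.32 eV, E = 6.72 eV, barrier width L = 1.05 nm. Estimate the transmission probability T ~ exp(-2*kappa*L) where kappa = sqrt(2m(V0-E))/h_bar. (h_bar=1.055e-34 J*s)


V0 - E = 2.6 eV = 4.1652e-19 J
kappa = sqrt(2 * m * (V0-E)) / h_bar
= sqrt(2 * 9.109e-31 * 4.1652e-19) / 1.055e-34
= 8.2569e+09 /m
2*kappa*L = 2 * 8.2569e+09 * 1.05e-9
= 17.3394
T = exp(-17.3394) = 2.948330e-08

2.948330e-08


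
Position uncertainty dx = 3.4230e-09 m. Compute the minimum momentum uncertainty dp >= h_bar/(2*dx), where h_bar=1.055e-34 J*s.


dp = h_bar / (2 * dx)
= 1.055e-34 / (2 * 3.4230e-09)
= 1.055e-34 / 6.8460e-09
= 1.5410e-26 kg*m/s

1.5410e-26


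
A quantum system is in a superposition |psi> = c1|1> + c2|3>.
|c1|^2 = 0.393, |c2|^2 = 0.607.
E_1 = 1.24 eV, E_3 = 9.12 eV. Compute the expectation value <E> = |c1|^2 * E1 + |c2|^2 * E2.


<E> = |c1|^2 * E1 + |c2|^2 * E2
= 0.393 * 1.24 + 0.607 * 9.12
= 0.4873 + 5.5358
= 6.0232 eV

6.0232


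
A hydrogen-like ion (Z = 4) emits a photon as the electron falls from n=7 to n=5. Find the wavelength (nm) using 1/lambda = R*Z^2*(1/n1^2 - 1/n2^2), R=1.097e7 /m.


1/lambda = R * Z^2 * (1/n1^2 - 1/n2^2)
= 1.097e7 * 4^2 * (1/5^2 - 1/7^2)
= 1.097e7 * 16 * (0.04 - 0.020408)
= 3.4388e+06 /m
lambda = 1 / 3.4388e+06
= 290.8026 nm

290.8026


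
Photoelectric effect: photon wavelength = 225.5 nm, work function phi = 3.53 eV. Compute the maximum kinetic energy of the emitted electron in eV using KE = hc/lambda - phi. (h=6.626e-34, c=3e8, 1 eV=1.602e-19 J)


E_photon = hc / lambda
= (6.626e-34)(3e8) / (225.5e-9)
= 8.8151e-19 J
= 5.5025 eV
KE = E_photon - phi
= 5.5025 - 3.53
= 1.9725 eV

1.9725


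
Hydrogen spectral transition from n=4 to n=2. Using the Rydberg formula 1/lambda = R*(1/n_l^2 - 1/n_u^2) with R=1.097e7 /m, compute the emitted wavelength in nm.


1/lambda = R * (1/n_l^2 - 1/n_u^2)
= 1.097e7 * (1/2^2 - 1/4^2)
= 1.097e7 * (0.25 - 0.0625)
= 1.097e7 * 0.1875
= 2.0569e+06 /m
lambda = 1 / 2.0569e+06 = 486.1744 nm

486.1744


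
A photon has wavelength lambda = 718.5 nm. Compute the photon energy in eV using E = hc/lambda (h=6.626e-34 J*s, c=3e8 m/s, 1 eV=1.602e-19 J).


E = hc / lambda
= (6.626e-34)(3e8) / (718.5e-9)
= 1.9878e-25 / 7.1850e-07
= 2.7666e-19 J
Converting to eV: 2.7666e-19 / 1.602e-19
= 1.727 eV

1.727


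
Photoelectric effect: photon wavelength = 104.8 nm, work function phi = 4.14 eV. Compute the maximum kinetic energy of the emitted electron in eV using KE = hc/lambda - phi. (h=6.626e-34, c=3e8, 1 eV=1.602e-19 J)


E_photon = hc / lambda
= (6.626e-34)(3e8) / (104.8e-9)
= 1.8968e-18 J
= 11.8399 eV
KE = E_photon - phi
= 11.8399 - 4.14
= 7.6999 eV

7.6999


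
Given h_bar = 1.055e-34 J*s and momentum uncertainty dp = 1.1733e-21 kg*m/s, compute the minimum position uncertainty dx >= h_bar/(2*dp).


dx = h_bar / (2 * dp)
= 1.055e-34 / (2 * 1.1733e-21)
= 1.055e-34 / 2.3466e-21
= 4.4959e-14 m

4.4959e-14


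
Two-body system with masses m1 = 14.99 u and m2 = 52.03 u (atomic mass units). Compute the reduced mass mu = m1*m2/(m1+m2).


mu = m1 * m2 / (m1 + m2)
= 14.99 * 52.03 / (14.99 + 52.03)
= 779.9297 / 67.02
= 11.6373 u

11.6373


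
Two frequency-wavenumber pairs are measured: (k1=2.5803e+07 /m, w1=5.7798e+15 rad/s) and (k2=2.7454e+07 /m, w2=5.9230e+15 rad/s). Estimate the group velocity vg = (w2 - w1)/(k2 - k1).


vg = (w2 - w1) / (k2 - k1)
= (5.9230e+15 - 5.7798e+15) / (2.7454e+07 - 2.5803e+07)
= 1.4320e+14 / 1.6510e+06
= 8.6735e+07 m/s

8.6735e+07


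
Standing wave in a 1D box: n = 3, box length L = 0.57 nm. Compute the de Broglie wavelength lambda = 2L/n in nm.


lambda = 2L / n
= 2 * 0.57 / 3
= 1.14 / 3
= 0.38 nm

0.38


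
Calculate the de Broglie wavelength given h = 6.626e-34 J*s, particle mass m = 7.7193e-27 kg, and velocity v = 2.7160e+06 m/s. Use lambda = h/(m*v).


lambda = h / (m * v)
= 6.626e-34 / (7.7193e-27 * 2.7160e+06)
= 6.626e-34 / 2.0966e-20
= 3.1604e-14 m

3.1604e-14


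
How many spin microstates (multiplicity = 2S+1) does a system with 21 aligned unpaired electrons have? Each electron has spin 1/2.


Total spin S = N * (1/2) = 21 * 0.5 = 10.5
Spin multiplicity = 2S + 1
= 2 * 10.5 + 1
= 22

22


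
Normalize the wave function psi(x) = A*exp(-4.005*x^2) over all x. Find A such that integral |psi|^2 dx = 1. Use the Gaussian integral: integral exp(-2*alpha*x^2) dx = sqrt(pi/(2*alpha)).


integral |psi|^2 dx = A^2 * sqrt(pi/(2*alpha)) = 1
A^2 = sqrt(2*alpha/pi)
= sqrt(2 * 4.005 / pi)
= 1.596766
A = sqrt(1.596766)
= 1.2636

1.2636


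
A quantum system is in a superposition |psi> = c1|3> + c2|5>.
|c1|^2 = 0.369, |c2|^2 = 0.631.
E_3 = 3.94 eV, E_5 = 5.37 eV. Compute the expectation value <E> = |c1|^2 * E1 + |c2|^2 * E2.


<E> = |c1|^2 * E1 + |c2|^2 * E2
= 0.369 * 3.94 + 0.631 * 5.37
= 1.4539 + 3.3885
= 4.8423 eV

4.8423


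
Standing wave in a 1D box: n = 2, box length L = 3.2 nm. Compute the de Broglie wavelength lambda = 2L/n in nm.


lambda = 2L / n
= 2 * 3.2 / 2
= 6.4 / 2
= 3.2 nm

3.2


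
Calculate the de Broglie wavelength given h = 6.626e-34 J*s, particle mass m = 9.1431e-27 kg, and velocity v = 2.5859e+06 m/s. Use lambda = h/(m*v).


lambda = h / (m * v)
= 6.626e-34 / (9.1431e-27 * 2.5859e+06)
= 6.626e-34 / 2.3643e-20
= 2.8025e-14 m

2.8025e-14


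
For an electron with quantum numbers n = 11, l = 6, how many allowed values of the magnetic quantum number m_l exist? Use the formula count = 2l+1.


m_l ranges from -l to +l in integer steps
So m_l goes from -6 to +6
Count = 2l + 1 = 2*6 + 1
= 13

13


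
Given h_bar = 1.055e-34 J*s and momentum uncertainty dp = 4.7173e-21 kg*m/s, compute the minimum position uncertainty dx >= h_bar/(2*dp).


dx = h_bar / (2 * dp)
= 1.055e-34 / (2 * 4.7173e-21)
= 1.055e-34 / 9.4346e-21
= 1.1182e-14 m

1.1182e-14


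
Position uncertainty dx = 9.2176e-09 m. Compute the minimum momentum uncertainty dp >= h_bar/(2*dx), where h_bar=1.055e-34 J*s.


dp = h_bar / (2 * dx)
= 1.055e-34 / (2 * 9.2176e-09)
= 1.055e-34 / 1.8435e-08
= 5.7227e-27 kg*m/s

5.7227e-27


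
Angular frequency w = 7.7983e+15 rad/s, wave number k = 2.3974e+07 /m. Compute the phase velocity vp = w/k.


vp = w / k
= 7.7983e+15 / 2.3974e+07
= 3.2528e+08 m/s

3.2528e+08


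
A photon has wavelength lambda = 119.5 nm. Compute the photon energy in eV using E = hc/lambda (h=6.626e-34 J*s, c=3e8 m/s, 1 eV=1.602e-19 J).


E = hc / lambda
= (6.626e-34)(3e8) / (119.5e-9)
= 1.9878e-25 / 1.1950e-07
= 1.6634e-18 J
Converting to eV: 1.6634e-18 / 1.602e-19
= 10.3835 eV

10.3835


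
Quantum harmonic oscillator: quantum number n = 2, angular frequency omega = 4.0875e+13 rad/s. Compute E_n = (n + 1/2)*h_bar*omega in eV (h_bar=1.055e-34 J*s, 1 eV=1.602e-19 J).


E = (n + 1/2) * h_bar * omega
= (2 + 0.5) * 1.055e-34 * 4.0875e+13
= 2.5 * 4.3123e-21
= 1.0781e-20 J
= 0.0673 eV

0.0673


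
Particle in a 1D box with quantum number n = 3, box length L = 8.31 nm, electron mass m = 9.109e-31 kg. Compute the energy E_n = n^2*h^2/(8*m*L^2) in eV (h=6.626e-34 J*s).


E = n^2 * h^2 / (8 * m * L^2)
= 3^2 * (6.626e-34)^2 / (8 * 9.109e-31 * (8.31e-9)^2)
= 9 * 4.3904e-67 / (8 * 9.109e-31 * 6.9056e-17)
= 7.8520e-21 J
= 0.049 eV

0.049


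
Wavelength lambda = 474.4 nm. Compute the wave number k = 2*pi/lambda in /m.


k = 2 * pi / lambda
= 6.2832 / (474.4e-9)
= 6.2832 / 4.7440e-07
= 1.3244e+07 /m

1.3244e+07


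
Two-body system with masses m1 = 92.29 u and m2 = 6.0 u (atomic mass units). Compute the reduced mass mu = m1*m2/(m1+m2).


mu = m1 * m2 / (m1 + m2)
= 92.29 * 6.0 / (92.29 + 6.0)
= 553.74 / 98.29
= 5.6337 u

5.6337


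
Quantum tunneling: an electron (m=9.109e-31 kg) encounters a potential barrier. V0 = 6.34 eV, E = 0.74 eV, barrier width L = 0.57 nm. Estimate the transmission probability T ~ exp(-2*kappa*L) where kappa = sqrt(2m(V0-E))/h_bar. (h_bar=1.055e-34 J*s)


V0 - E = 5.6 eV = 8.9712e-19 J
kappa = sqrt(2 * m * (V0-E)) / h_bar
= sqrt(2 * 9.109e-31 * 8.9712e-19) / 1.055e-34
= 1.2118e+10 /m
2*kappa*L = 2 * 1.2118e+10 * 0.57e-9
= 13.8143
T = exp(-13.8143) = 1.001239e-06

1.001239e-06


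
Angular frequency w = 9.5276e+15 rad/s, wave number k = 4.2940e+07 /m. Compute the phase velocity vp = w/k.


vp = w / k
= 9.5276e+15 / 4.2940e+07
= 2.2188e+08 m/s

2.2188e+08


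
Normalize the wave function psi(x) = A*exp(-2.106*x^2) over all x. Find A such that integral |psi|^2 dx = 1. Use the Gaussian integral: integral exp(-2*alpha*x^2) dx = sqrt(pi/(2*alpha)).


integral |psi|^2 dx = A^2 * sqrt(pi/(2*alpha)) = 1
A^2 = sqrt(2*alpha/pi)
= sqrt(2 * 2.106 / pi)
= 1.157895
A = sqrt(1.157895)
= 1.0761

1.0761


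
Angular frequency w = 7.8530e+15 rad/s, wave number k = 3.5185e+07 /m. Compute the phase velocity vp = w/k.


vp = w / k
= 7.8530e+15 / 3.5185e+07
= 2.2319e+08 m/s

2.2319e+08


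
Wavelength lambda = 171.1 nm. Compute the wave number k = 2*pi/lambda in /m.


k = 2 * pi / lambda
= 6.2832 / (171.1e-9)
= 6.2832 / 1.7110e-07
= 3.6722e+07 /m

3.6722e+07


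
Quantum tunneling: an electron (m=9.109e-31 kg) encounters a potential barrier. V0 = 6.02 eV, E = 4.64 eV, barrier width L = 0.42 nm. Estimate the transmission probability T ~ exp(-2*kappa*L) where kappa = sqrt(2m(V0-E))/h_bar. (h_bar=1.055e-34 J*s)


V0 - E = 1.38 eV = 2.2108e-19 J
kappa = sqrt(2 * m * (V0-E)) / h_bar
= sqrt(2 * 9.109e-31 * 2.2108e-19) / 1.055e-34
= 6.0155e+09 /m
2*kappa*L = 2 * 6.0155e+09 * 0.42e-9
= 5.053
T = exp(-5.053) = 6.390233e-03

6.390233e-03


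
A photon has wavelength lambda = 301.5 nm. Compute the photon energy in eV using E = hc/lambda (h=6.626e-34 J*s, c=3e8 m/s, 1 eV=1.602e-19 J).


E = hc / lambda
= (6.626e-34)(3e8) / (301.5e-9)
= 1.9878e-25 / 3.0150e-07
= 6.5930e-19 J
Converting to eV: 6.5930e-19 / 1.602e-19
= 4.1155 eV

4.1155


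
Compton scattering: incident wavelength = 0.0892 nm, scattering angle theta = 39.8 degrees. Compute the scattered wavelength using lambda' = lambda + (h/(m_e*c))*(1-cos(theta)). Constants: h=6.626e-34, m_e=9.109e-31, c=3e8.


Compton wavelength: h/(m_e*c) = 2.4247e-12 m
d_lambda = 2.4247e-12 * (1 - cos(39.8 deg))
= 2.4247e-12 * 0.231716
= 5.6184e-13 m = 0.000562 nm
lambda' = 0.0892 + 0.000562
= 0.089762 nm

0.089762


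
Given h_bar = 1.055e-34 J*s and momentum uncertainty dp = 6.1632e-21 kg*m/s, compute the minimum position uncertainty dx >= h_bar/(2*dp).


dx = h_bar / (2 * dp)
= 1.055e-34 / (2 * 6.1632e-21)
= 1.055e-34 / 1.2326e-20
= 8.5589e-15 m

8.5589e-15


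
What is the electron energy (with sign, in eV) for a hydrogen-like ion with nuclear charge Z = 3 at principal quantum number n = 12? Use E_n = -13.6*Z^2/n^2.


E_n = -13.6 * Z^2 / n^2
= -13.6 * 3^2 / 12^2
= -13.6 * 9 / 144
= -0.85 eV

-0.85


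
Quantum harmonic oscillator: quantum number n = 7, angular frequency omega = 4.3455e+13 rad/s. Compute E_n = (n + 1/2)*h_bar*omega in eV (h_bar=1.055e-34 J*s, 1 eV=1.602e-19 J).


E = (n + 1/2) * h_bar * omega
= (7 + 0.5) * 1.055e-34 * 4.3455e+13
= 7.5 * 4.5845e-21
= 3.4384e-20 J
= 0.2146 eV

0.2146


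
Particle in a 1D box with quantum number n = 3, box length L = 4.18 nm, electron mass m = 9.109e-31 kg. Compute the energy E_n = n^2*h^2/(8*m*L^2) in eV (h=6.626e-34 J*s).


E = n^2 * h^2 / (8 * m * L^2)
= 3^2 * (6.626e-34)^2 / (8 * 9.109e-31 * (4.18e-9)^2)
= 9 * 4.3904e-67 / (8 * 9.109e-31 * 1.7472e-17)
= 3.1034e-20 J
= 0.1937 eV

0.1937


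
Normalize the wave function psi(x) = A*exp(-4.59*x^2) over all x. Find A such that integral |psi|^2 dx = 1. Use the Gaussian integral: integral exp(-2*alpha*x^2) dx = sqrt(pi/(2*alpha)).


integral |psi|^2 dx = A^2 * sqrt(pi/(2*alpha)) = 1
A^2 = sqrt(2*alpha/pi)
= sqrt(2 * 4.59 / pi)
= 1.709411
A = sqrt(1.709411)
= 1.3074

1.3074


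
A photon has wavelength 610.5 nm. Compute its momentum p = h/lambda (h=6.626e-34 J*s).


p = h / lambda
= 6.626e-34 / (610.5e-9)
= 6.626e-34 / 6.1050e-07
= 1.0853e-27 kg*m/s

1.0853e-27


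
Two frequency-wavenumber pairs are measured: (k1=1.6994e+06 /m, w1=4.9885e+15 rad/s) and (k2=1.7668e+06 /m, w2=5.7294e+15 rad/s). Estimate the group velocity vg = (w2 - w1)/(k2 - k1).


vg = (w2 - w1) / (k2 - k1)
= (5.7294e+15 - 4.9885e+15) / (1.7668e+06 - 1.6994e+06)
= 7.4090e+14 / 6.7400e+04
= 1.0993e+10 m/s

1.0993e+10


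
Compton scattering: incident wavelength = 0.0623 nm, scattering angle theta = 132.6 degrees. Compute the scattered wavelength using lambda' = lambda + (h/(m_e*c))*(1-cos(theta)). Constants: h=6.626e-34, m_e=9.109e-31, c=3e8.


Compton wavelength: h/(m_e*c) = 2.4247e-12 m
d_lambda = 2.4247e-12 * (1 - cos(132.6 deg))
= 2.4247e-12 * 1.676876
= 4.0659e-12 m = 0.004066 nm
lambda' = 0.0623 + 0.004066
= 0.066366 nm

0.066366
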